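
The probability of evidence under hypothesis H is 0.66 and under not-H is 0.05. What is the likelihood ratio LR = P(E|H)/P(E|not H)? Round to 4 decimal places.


LR = 0.66 / 0.05
= 13.2

13.2


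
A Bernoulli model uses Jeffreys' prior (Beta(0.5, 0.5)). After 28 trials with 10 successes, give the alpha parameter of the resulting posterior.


Posterior = Beta(prior_alpha + successes, prior_beta + failures)
= Beta(0.5 + 10, 0.5 + 18)
Posterior alpha = 0.5 + k = 0.5 + 10 = 10.5

10.5


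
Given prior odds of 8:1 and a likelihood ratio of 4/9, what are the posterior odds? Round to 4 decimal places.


Posterior odds = prior odds * LR
Prior odds = 8/1 = 8.0
LR = 4/9 = 0.4444
Posterior odds = 8.0 * 0.4444 = 3.5556

3.5556


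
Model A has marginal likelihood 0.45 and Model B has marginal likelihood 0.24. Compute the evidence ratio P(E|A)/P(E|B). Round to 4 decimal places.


Evidence ratio = P(E|A) / P(E|B)
= 0.45 / 0.24
= 1.875

1.875


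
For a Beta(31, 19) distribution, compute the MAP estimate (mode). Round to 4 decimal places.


MAP = mode = (a-1)/(a+b-2)
= (31-1)/(31+19-2)
= 30/48 = 0.625

0.625


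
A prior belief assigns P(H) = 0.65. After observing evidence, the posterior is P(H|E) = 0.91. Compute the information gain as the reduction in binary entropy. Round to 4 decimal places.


H(prior) = -0.65*log2(0.65) - 0.35*log2(0.35)
= 0.9341
H(post) = -0.91*log2(0.91) - 0.09*log2(0.09)
= 0.4365
IG = 0.9341 - 0.4365 = 0.4976

0.4976


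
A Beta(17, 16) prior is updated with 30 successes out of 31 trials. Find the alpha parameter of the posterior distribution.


In the Beta-Binomial conjugate update:
alpha_post = alpha_prior + successes
= 17 + 30
= 47

47


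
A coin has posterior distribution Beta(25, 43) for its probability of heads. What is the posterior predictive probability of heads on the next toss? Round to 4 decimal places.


Posterior predictive = E[theta] = alpha/(alpha+beta)
= 25/68
= 0.3676

0.3676


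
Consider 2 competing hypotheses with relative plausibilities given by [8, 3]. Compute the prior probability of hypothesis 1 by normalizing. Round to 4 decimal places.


Sum of weights = 8 + 3 = 11
Normalized prior for H1 = 8 / 11
= 0.7273

0.7273


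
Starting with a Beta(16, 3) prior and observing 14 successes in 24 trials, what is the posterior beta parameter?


Posterior beta = prior beta + failures
Failures = 24 - 14 = 10
beta_post = 3 + 10 = 13

13


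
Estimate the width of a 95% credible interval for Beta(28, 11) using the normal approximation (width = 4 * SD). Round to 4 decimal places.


For Beta(a,b): Var = ab/((a+b)^2(a+b+1))
Var = 0.0051, SD = 0.0712
Approximate 95% CI width = 4 * 0.0712 = 0.2846

0.2846


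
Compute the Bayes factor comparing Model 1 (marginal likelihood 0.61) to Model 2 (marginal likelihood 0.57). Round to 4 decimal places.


BF12 = marginal likelihood of M1 / marginal likelihood of M2
= 0.61/0.57
= 1.0702

1.0702


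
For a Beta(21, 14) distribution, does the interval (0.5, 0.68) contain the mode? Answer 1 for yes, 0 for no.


Mode of Beta(a,b) = (a-1)/(a+b-2)
= (21-1)/(21+14-2) = 0.6061
Check: 0.5 <= 0.6061 <= 0.68?
Result: 1

1


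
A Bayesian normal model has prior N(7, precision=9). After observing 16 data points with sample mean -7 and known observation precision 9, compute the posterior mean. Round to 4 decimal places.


Posterior mean = (prior_precision * prior_mean + n * data_precision * data_mean) / (prior_precision + n * data_precision)
Numerator = 9*7 + 16*9*-7 = -945
Denominator = 9 + 16*9 = 153
Posterior mean = -6.1765

-6.1765


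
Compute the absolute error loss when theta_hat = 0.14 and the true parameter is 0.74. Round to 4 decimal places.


L = |theta_hat - theta_true|
= |0.14 - 0.74| = 0.6

0.6


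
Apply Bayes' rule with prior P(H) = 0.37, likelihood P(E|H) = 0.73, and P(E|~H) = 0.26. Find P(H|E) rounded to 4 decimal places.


Step 1: Compute marginal P(E) = P(E|H)P(H) + P(E|~H)P(~H)
= 0.73*0.37 + 0.26*0.63 = 0.4339
Step 2: P(H|E) = P(E|H)P(H)/P(E) = 0.2701/0.4339
= 0.6225

0.6225


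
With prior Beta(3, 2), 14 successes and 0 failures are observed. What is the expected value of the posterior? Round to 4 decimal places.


Posterior = Beta(17, 2)
E[theta] = alpha/(alpha+beta)
= 17/19 = 0.8947

0.8947


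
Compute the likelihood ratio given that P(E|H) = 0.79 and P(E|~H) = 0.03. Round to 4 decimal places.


LR = P(E|H) / P(E|~H)
= 0.79 / 0.03 = 26.3333

26.3333


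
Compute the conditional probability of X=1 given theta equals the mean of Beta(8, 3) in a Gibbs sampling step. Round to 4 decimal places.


Mean of Beta(8, 3) = 0.7273
P(X=1 | theta=0.7273) = 0.7273

0.7273


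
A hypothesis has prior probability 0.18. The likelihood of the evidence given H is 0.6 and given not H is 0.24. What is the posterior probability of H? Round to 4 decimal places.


Using Bayes' theorem:
P(E) = 0.18 * 0.6 + 0.82 * 0.24
P(E) = 0.3048
P(H|E) = (0.18 * 0.6) / 0.3048 = 0.3543

0.3543


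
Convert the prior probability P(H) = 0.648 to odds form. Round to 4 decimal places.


P(not H) = 1 - 0.648 = 0.352
Odds = 0.648 / 0.352 = 1.8409

1.8409


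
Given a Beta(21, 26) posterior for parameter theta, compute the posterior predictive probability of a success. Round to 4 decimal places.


For a Beta-Bernoulli model, the predictive probability is the mean:
P(success) = 21/(21+26) = 21/47 = 0.4468

0.4468


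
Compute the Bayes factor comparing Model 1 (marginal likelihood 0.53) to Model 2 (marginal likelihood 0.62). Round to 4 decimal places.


BF12 = marginal likelihood of M1 / marginal likelihood of M2
= 0.53/0.62
= 0.8548

0.8548


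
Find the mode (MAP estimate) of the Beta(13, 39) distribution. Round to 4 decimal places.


For Beta(a,b) with a,b > 1:
Mode = (a-1)/(a+b-2) = (13-1)/(52-2)
= 12/50 = 0.24

0.24


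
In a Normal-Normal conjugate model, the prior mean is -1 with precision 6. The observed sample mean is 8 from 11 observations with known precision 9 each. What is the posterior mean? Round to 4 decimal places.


Posterior precision = tau0 + n*tau = 6 + 11*9 = 105
Posterior mean = (tau0*mu0 + n*tau*xbar) / posterior_precision
= (6*-1 + 11*9*8) / 105
= 786 / 105 = 7.4857

7.4857


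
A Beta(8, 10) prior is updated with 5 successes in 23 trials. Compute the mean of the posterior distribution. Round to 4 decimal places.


After update: Beta(13, 28)
Mean = 13 / (13 + 28) = 13 / 41
= 0.3171

0.3171


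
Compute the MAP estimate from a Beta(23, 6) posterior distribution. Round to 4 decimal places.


MAP = mode of Beta distribution
= (alpha - 1)/(alpha + beta - 2)
= (23-1)/(23+6-2)
= 22/27 = 0.8148

0.8148


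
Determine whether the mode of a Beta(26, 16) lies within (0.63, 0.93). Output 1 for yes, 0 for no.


First find the mode: (a-1)/(a+b-2) = 0.625
Is 0.625 in (0.63, 0.93)? 0

0


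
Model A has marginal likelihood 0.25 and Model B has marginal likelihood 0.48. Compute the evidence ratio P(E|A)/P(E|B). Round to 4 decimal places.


Evidence ratio = P(E|A) / P(E|B)
= 0.25 / 0.48
= 0.5208

0.5208


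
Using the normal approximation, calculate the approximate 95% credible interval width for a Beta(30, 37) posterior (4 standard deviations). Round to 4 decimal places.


Var(Beta) = 30*37/(67^2 * 68) = 0.0036
SD = 0.0603
Width ~ 4*SD = 0.2412

0.2412


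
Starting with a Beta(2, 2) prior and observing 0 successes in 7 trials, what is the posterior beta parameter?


Posterior beta = prior beta + failures
Failures = 7 - 0 = 7
beta_post = 2 + 7 = 9

9


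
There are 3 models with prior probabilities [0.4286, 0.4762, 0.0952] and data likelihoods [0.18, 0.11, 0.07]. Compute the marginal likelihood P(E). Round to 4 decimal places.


P(E) = sum over models of P(M_i) * P(E|M_i)
= 0.4286*0.18 + 0.4762*0.11 + 0.0952*0.07
= 0.1362

0.1362


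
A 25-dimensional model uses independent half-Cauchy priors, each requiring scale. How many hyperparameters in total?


Per parameter: 1 (scale).
Total = 25 * 1 = 25

25


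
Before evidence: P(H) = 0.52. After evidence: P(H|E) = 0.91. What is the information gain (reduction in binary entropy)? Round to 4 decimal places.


Prior entropy = 0.9988
Posterior entropy = 0.4365
Information gain = 0.9988 - 0.4365 = 0.5624

0.5624


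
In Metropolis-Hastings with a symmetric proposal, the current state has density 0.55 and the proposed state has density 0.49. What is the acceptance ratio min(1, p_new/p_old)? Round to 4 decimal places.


Ratio = p_new / p_old = 0.49 / 0.55 = 0.8909
Acceptance = min(1, 0.8909) = 0.8909

0.8909


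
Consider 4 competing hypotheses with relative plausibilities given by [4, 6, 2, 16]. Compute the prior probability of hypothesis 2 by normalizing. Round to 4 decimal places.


Sum of weights = 4 + 6 + 2 + 16 = 28
Normalized prior for H2 = 6 / 28
= 0.2143

0.2143


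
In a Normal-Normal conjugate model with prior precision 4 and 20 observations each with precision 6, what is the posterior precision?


Posterior precision = prior precision + n * observation precision
= 4 + 20 * 6
= 4 + 120 = 124

124


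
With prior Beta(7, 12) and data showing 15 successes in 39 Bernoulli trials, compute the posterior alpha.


Conjugate update: alpha_posterior = alpha_prior + k
= 7 + 15 = 22

22


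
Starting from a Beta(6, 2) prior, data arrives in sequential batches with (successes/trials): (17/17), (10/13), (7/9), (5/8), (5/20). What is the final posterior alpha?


In sequential Bayesian updating, we sum all successes.
Total successes = 44
Final alpha = 6 + 44 = 50

50


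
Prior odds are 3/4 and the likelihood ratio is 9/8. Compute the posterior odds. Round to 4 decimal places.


Posterior odds = prior odds * likelihood ratio
= (3/4) * (9/8)
= 27 / 32
= 0.8438

0.8438


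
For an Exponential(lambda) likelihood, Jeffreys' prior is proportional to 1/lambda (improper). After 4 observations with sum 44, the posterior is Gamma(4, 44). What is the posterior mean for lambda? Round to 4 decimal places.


Posterior = Gamma(n, sum_x) = Gamma(4, 44)
Posterior mean = shape/rate = 4/44
= 0.0909

0.0909


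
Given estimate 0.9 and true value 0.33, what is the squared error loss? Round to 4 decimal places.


Squared error = (estimate - true)^2
Difference = 0.57
Loss = 0.57^2 = 0.3249

0.3249


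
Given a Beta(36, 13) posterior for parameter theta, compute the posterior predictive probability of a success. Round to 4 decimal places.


For a Beta-Bernoulli model, the predictive probability is the mean:
P(success) = 36/(36+13) = 36/49 = 0.7347

0.7347


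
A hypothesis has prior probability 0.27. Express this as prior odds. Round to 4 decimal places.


Odds = P(H) / P(not H) = 0.27 / 0.73
= 0.3699

0.3699


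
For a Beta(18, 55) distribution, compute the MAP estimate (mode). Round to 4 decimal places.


MAP = mode = (a-1)/(a+b-2)
= (18-1)/(18+55-2)
= 17/71 = 0.2394

0.2394


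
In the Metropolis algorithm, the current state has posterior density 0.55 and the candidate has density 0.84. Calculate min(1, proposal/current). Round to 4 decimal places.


Ratio = 0.84/0.55 = 1.5273
Acceptance probability = min(1, 1.5273)
= 1.0

1.0


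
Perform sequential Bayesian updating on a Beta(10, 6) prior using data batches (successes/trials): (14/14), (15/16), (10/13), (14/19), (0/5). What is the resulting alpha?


Accumulate successes: 53
Posterior alpha = prior alpha + sum of successes
= 10 + 53 = 63

63


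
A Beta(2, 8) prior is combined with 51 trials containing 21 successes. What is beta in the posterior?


In conjugate updating:
beta_posterior = beta_prior + (n - k)
= 8 + (51 - 21)
= 8 + 30 = 38

38


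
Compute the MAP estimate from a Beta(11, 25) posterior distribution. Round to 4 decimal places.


MAP = mode of Beta distribution
= (alpha - 1)/(alpha + beta - 2)
= (11-1)/(11+25-2)
= 10/34 = 0.2941

0.2941


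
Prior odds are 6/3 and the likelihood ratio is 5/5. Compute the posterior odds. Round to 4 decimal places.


Posterior odds = prior odds * likelihood ratio
= (6/3) * (5/5)
= 30 / 15
= 2.0

2.0


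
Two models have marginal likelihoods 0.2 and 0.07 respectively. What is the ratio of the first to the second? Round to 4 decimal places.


Evidence ratio = 0.2 / 0.07
= 2.8571

2.8571


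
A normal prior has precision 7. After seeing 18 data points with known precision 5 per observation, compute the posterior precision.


In the conjugate normal model, precisions add:
tau_posterior = tau_prior + n * tau_data
= 7 + 18*5 = 97

97


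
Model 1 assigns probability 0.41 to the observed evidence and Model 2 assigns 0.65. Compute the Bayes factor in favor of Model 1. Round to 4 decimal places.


BF = P(data|M1) / P(data|M2)
= 0.41 / 0.65 = 0.6308

0.6308


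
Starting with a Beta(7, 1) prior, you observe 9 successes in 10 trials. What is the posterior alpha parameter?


For a Beta-Binomial conjugate model:
Posterior alpha = prior alpha + number of successes
= 7 + 9 = 16

16


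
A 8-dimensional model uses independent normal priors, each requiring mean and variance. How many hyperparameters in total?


Per parameter: 2 (mean and variance).
Total = 8 * 2 = 16

16


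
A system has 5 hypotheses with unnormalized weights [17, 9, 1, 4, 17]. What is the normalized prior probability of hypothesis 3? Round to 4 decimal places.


The normalized prior is the weight divided by the total.
Total weight = 48
P(H3) = 1 / 48 = 0.0208

0.0208


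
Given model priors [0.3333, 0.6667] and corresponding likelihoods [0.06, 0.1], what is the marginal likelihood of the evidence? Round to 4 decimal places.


P(E) = sum_i P(M_i) P(E|M_i)
= 0.02 + 0.0667
= 0.0867

0.0867


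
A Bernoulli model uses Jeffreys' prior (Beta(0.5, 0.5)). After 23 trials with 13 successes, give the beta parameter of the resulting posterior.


Posterior = Beta(prior_alpha + successes, prior_beta + failures)
= Beta(0.5 + 13, 0.5 + 10)
Posterior beta = 0.5 + (n - k) = 0.5 + 10 = 10.5

10.5


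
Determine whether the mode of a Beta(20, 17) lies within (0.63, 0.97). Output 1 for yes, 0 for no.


First find the mode: (a-1)/(a+b-2) = 0.5429
Is 0.5429 in (0.63, 0.97)? 0

0


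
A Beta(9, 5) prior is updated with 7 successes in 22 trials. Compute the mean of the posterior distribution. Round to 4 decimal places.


After update: Beta(16, 20)
Mean = 16 / (16 + 20) = 16 / 36
= 0.4444

0.4444


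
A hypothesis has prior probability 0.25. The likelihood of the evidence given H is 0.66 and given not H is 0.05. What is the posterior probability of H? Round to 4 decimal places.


Using Bayes' theorem:
P(E) = 0.25 * 0.66 + 0.75 * 0.05
P(E) = 0.2025
P(H|E) = (0.25 * 0.66) / 0.2025 = 0.8148

0.8148


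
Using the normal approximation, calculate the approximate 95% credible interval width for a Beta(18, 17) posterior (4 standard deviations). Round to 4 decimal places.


Var(Beta) = 18*17/(35^2 * 36) = 0.0069
SD = 0.0833
Width ~ 4*SD = 0.3332

0.3332


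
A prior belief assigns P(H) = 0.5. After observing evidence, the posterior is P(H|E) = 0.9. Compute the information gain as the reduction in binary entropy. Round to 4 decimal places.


H(prior) = -0.5*log2(0.5) - 0.5*log2(0.5)
= 1.0
H(post) = -0.9*log2(0.9) - 0.1*log2(0.1)
= 0.469
IG = 1.0 - 0.469 = 0.531

0.531


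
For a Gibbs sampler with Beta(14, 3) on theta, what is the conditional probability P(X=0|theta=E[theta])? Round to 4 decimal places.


E[theta] = 14/(14+3) = 0.8235
P(X=0|theta) = 1 - theta = 0.1765

0.1765


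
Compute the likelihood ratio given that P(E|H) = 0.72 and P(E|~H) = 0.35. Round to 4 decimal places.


LR = P(E|H) / P(E|~H)
= 0.72 / 0.35 = 2.0571

2.0571


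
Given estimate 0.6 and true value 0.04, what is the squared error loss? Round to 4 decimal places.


Squared error = (estimate - true)^2
Difference = 0.56
Loss = 0.56^2 = 0.3136

0.3136


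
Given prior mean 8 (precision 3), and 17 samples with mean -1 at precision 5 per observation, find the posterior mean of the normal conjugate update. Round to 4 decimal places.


The posterior mean is a precision-weighted average of prior and data.
Post. prec. = 3 + 85 = 88
Post. mean = (24 + -85)/88 = -61/88 = -0.6932

-0.6932


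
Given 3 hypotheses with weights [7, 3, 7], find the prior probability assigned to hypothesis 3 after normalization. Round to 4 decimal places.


To normalize, divide each weight by the sum of all weights.
Sum = 17
Prior(H3) = 7/17 = 0.4118

0.4118


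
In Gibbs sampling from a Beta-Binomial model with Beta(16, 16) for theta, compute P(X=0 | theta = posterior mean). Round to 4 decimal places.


Posterior mean = alpha/(alpha+beta) = 16/32 = 0.5
P(X=0|theta=mean) = 1 - theta = 0.5

0.5


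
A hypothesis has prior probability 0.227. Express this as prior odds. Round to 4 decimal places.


Odds = P(H) / P(not H) = 0.227 / 0.773
= 0.2937

0.2937


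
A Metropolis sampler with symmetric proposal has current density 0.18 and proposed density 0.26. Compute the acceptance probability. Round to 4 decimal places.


For symmetric proposals, acceptance = min(1, pi(x*)/pi(x))
= min(1, 0.26/0.18)
= min(1, 1.4444) = 1.0

1.0


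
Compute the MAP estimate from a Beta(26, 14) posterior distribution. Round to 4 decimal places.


MAP = mode of Beta distribution
= (alpha - 1)/(alpha + beta - 2)
= (26-1)/(26+14-2)
= 25/38 = 0.6579

0.6579


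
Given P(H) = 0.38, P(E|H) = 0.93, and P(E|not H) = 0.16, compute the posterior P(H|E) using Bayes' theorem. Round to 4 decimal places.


By Bayes' theorem: P(H|E) = P(E|H)*P(H) / P(E)
P(E) = P(E|H)*P(H) + P(E|not H)*P(not H)
P(E) = 0.93*0.38 + 0.16*0.62 = 0.4526
P(H|E) = 0.93*0.38 / 0.4526 = 0.7808

0.7808


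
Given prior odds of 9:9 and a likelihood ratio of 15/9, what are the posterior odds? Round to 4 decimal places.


Posterior odds = prior odds * LR
Prior odds = 9/9 = 1.0
LR = 15/9 = 1.6667
Posterior odds = 1.0 * 1.6667 = 1.6667

1.6667


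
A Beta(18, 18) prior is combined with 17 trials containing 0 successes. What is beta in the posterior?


In conjugate updating:
beta_posterior = beta_prior + (n - k)
= 18 + (17 - 0)
= 18 + 17 = 35

35


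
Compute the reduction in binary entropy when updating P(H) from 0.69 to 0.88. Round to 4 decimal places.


H_before = -p*log2(p) - (1-p)*log2(1-p) for p=0.69: 0.8932
H_after for p=0.88: 0.5294
Reduction = 0.8932 - 0.5294 = 0.3638

0.3638


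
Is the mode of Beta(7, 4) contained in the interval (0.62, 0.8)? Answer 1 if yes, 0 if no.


Mode = (a-1)/(a+b-2) = 6/9 = 0.6667
Interval: (0.62, 0.8)
Contains mode? 1

1


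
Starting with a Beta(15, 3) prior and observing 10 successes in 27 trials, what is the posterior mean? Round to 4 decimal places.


Posterior parameters: alpha = 15 + 10 = 25
beta = 3 + 17 = 20
Posterior mean = alpha / (alpha + beta) = 25 / 45
= 0.5556

0.5556


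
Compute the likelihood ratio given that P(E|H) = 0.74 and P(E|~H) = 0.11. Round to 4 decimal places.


LR = P(E|H) / P(E|~H)
= 0.74 / 0.11 = 6.7273

6.7273


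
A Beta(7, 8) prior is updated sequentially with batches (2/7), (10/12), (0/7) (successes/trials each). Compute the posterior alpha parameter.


Sequential conjugate updating is equivalent to a single batch update.
Total successes across all batches = 12
alpha_posterior = alpha_prior + total_successes = 7 + 12
= 19

19


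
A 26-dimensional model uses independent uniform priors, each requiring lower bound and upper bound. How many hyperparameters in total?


Per parameter: 2 (lower bound and upper bound).
Total = 26 * 2 = 52

52


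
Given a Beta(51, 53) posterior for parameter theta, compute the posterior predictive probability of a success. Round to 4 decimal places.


For a Beta-Bernoulli model, the predictive probability is the mean:
P(success) = 51/(51+53) = 51/104 = 0.4904

0.4904


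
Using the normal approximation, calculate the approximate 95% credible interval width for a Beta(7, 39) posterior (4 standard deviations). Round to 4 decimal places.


Var(Beta) = 7*39/(46^2 * 47) = 0.0027
SD = 0.0524
Width ~ 4*SD = 0.2096

0.2096


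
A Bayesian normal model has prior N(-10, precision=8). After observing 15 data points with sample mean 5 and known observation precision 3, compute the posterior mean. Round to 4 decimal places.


Posterior mean = (prior_precision * prior_mean + n * data_precision * data_mean) / (prior_precision + n * data_precision)
Numerator = 8*-10 + 15*3*5 = 145
Denominator = 8 + 15*3 = 53
Posterior mean = 2.7358

2.7358


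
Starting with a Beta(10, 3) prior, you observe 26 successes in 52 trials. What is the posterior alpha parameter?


For a Beta-Binomial conjugate model:
Posterior alpha = prior alpha + number of successes
= 10 + 26 = 36

36


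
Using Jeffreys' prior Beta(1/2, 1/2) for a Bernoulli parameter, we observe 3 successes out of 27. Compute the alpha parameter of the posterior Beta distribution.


Conjugate update: Beta(0.5 + k, 0.5 + n - k).
k = 3, n - k = 24
Posterior alpha = 0.5 + k = 0.5 + 3 = 3.5

3.5


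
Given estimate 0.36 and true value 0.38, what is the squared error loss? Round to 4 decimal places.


Squared error = (estimate - true)^2
Difference = -0.02
Loss = -0.02^2 = 0.0004

0.0004


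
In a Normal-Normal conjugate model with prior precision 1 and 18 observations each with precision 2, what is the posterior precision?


Posterior precision = prior precision + n * observation precision
= 1 + 18 * 2
= 1 + 36 = 37

37


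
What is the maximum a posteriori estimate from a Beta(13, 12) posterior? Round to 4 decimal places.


The MAP estimate equals the mode of the distribution.
Mode of Beta(a,b) = (a-1)/(a+b-2)
= 12/23
= 0.5217

0.5217


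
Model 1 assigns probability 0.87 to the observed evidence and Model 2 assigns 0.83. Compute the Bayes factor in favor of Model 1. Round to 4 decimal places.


BF = P(data|M1) / P(data|M2)
= 0.87 / 0.83 = 1.0482

1.0482


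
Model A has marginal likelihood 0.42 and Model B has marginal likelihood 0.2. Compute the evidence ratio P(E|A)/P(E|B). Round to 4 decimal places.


Evidence ratio = P(E|A) / P(E|B)
= 0.42 / 0.2
= 2.1

2.1


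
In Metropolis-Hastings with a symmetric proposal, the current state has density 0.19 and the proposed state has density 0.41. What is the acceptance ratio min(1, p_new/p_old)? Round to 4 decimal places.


Ratio = p_new / p_old = 0.41 / 0.19 = 2.1579
Acceptance = min(1, 2.1579) = 1.0

1.0


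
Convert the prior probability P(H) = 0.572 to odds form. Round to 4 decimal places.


P(not H) = 1 - 0.572 = 0.428
Odds = 0.572 / 0.428 = 1.3364

1.3364


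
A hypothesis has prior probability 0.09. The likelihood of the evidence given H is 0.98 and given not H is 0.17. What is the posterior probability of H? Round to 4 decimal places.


Using Bayes' theorem:
P(E) = 0.09 * 0.98 + 0.91 * 0.17
P(E) = 0.2429
P(H|E) = (0.09 * 0.98) / 0.2429 = 0.3631

0.3631


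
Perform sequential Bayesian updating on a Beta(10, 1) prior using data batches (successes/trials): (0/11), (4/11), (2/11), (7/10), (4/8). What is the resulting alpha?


Accumulate successes: 17
Posterior alpha = prior alpha + sum of successes
= 10 + 17 = 27

27


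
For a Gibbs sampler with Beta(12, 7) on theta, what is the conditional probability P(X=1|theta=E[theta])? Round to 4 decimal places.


E[theta] = 12/(12+7) = 0.6316
P(X=1|theta) = theta = 0.6316

0.6316


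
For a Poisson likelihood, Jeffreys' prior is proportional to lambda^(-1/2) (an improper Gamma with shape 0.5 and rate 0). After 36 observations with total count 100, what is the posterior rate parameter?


Jeffreys' prior for Poisson is proportional to lambda^(-1/2).
Posterior is Gamma(0.5 + S, 0 + n) = Gamma(0.5 + 100, 36).
Posterior rate = 0 + n = 36

36.0


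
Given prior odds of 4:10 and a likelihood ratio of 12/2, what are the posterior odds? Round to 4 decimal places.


Posterior odds = prior odds * LR
Prior odds = 4/10 = 0.4
LR = 12/2 = 6.0
Posterior odds = 0.4 * 6.0 = 2.4

2.4


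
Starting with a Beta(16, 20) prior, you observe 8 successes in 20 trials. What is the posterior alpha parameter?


For a Beta-Binomial conjugate model:
Posterior alpha = prior alpha + number of successes
= 16 + 8 = 24

24


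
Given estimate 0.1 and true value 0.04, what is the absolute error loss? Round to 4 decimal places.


Absolute error = |estimate - true|
= |0.06| = 0.06

0.06


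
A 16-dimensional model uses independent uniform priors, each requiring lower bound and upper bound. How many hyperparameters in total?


Per parameter: 2 (lower bound and upper bound).
Total = 16 * 2 = 32

32


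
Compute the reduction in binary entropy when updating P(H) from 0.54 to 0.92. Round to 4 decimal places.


H_before = -p*log2(p) - (1-p)*log2(1-p) for p=0.54: 0.9954
H_after for p=0.92: 0.4022
Reduction = 0.9954 - 0.4022 = 0.5932

0.5932


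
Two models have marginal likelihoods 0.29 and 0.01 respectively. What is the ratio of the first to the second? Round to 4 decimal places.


Evidence ratio = 0.29 / 0.01
= 29.0

29.0


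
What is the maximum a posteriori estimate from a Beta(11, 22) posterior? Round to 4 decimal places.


The MAP estimate equals the mode of the distribution.
Mode of Beta(a,b) = (a-1)/(a+b-2)
= 10/31
= 0.3226

0.3226


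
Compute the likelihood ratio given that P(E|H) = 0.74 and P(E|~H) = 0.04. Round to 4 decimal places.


LR = P(E|H) / P(E|~H)
= 0.74 / 0.04 = 18.5

18.5


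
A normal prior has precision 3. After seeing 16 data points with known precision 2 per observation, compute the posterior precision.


In the conjugate normal model, precisions add:
tau_posterior = tau_prior + n * tau_data
= 3 + 16*2 = 35

35


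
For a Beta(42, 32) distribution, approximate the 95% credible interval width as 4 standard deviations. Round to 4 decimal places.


Variance of Beta(a,b) = ab / ((a+b)^2 * (a+b+1))
= 42*32 / ((74)^2 * 75)
= 0.0033
SD = sqrt(0.0033) = 0.0572
Width = 4 * SD = 0.2288

0.2288


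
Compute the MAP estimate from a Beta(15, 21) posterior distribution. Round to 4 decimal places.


MAP = mode of Beta distribution
= (alpha - 1)/(alpha + beta - 2)
= (15-1)/(15+21-2)
= 14/34 = 0.4118

0.4118


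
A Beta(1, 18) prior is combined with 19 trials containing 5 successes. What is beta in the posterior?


In conjugate updating:
beta_posterior = beta_prior + (n - k)
= 18 + (19 - 5)
= 18 + 14 = 32

32


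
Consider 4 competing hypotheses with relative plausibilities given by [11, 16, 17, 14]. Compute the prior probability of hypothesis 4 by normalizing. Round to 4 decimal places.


Sum of weights = 11 + 16 + 17 + 14 = 58
Normalized prior for H4 = 14 / 58
= 0.2414

0.2414


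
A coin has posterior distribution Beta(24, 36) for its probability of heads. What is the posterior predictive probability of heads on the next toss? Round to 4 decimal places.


Posterior predictive = E[theta] = alpha/(alpha+beta)
= 24/60
= 0.4

0.4


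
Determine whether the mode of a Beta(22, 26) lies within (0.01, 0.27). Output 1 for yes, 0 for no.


First find the mode: (a-1)/(a+b-2) = 0.4565
Is 0.4565 in (0.01, 0.27)? 0

0


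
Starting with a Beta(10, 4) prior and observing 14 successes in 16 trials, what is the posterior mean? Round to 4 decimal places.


Posterior parameters: alpha = 10 + 14 = 24
beta = 4 + 2 = 6
Posterior mean = alpha / (alpha + beta) = 24 / 30
= 0.8

0.8


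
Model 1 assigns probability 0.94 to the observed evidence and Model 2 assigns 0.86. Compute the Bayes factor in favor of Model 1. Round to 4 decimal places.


BF = P(data|M1) / P(data|M2)
= 0.94 / 0.86 = 1.093

1.093


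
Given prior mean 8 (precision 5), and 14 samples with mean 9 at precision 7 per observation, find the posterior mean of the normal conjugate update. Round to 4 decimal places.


The posterior mean is a precision-weighted average of prior and data.
Post. prec. = 5 + 98 = 103
Post. mean = (40 + 882)/103 = 922/103 = 8.9515

8.9515


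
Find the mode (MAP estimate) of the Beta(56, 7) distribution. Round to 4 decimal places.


For Beta(a,b) with a,b > 1:
Mode = (a-1)/(a+b-2) = (56-1)/(63-2)
= 55/61 = 0.9016

0.9016


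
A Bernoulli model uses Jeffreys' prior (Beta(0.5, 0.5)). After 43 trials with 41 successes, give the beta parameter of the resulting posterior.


Posterior = Beta(prior_alpha + successes, prior_beta + failures)
= Beta(0.5 + 41, 0.5 + 2)
Posterior beta = 0.5 + (n - k) = 0.5 + 2 = 2.5

2.5


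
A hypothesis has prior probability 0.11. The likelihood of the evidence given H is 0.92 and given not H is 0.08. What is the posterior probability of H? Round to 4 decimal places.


Using Bayes' theorem:
P(E) = 0.11 * 0.92 + 0.89 * 0.08
P(E) = 0.1724
P(H|E) = (0.11 * 0.92) / 0.1724 = 0.587

0.587


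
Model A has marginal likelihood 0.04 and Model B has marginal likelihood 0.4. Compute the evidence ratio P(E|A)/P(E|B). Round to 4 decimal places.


Evidence ratio = P(E|A) / P(E|B)
= 0.04 / 0.4
= 0.1

0.1


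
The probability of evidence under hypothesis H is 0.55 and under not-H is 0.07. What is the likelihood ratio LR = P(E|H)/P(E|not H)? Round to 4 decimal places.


LR = 0.55 / 0.07
= 7.8571

7.8571


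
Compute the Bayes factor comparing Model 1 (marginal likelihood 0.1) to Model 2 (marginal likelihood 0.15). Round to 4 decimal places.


BF12 = marginal likelihood of M1 / marginal likelihood of M2
= 0.1/0.15
= 0.6667

0.6667


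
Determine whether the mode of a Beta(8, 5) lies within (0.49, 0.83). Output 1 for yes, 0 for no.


First find the mode: (a-1)/(a+b-2) = 0.6364
Is 0.6364 in (0.49, 0.83)? 1

1


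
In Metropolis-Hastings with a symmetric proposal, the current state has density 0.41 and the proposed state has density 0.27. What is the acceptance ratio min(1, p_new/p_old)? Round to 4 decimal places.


Ratio = p_new / p_old = 0.27 / 0.41 = 0.6585
Acceptance = min(1, 0.6585) = 0.6585

0.6585


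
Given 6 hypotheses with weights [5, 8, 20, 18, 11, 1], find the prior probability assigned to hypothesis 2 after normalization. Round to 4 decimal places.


To normalize, divide each weight by the sum of all weights.
Sum = 63
Prior(H2) = 8/63 = 0.127

0.127


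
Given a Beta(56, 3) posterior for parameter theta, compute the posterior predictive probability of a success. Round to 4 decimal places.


For a Beta-Bernoulli model, the predictive probability is the mean:
P(success) = 56/(56+3) = 56/59 = 0.9492

0.9492


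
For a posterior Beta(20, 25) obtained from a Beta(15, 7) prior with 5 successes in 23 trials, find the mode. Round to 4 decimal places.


Mode = (alpha - 1) / (alpha + beta - 2)
= 19 / 43
= 0.4419

0.4419


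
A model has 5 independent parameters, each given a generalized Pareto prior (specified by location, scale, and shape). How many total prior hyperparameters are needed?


Each generalized Pareto prior needs 3 hyperparameters (location, scale, and shape).
Total = 3 * 5 = 15

15


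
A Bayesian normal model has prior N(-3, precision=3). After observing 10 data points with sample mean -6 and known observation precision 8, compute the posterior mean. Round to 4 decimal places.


Posterior mean = (prior_precision * prior_mean + n * data_precision * data_mean) / (prior_precision + n * data_precision)
Numerator = 3*-3 + 10*8*-6 = -489
Denominator = 3 + 10*8 = 83
Posterior mean = -5.8916

-5.8916


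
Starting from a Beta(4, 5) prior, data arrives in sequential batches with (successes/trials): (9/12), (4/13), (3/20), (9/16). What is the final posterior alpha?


In sequential Bayesian updating, we sum all successes.
Total successes = 25
Final alpha = 4 + 25 = 29

29


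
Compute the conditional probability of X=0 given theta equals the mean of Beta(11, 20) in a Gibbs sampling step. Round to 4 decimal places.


Mean of Beta(11, 20) = 0.3548
P(X=0 | theta=0.3548) = 0.6452

0.6452


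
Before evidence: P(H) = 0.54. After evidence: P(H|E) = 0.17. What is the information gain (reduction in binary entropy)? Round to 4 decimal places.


Prior entropy = 0.9954
Posterior entropy = 0.6577
Information gain = 0.9954 - 0.6577 = 0.3377

0.3377


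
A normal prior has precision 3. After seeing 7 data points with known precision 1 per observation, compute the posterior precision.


In the conjugate normal model, precisions add:
tau_posterior = tau_prior + n * tau_data
= 3 + 7*1 = 10

10


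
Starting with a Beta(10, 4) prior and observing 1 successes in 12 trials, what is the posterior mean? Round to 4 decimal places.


Posterior parameters: alpha = 10 + 1 = 11
beta = 4 + 11 = 15
Posterior mean = alpha / (alpha + beta) = 11 / 26
= 0.4231

0.4231


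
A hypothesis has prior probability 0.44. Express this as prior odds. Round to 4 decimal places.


Odds = P(H) / P(not H) = 0.44 / 0.56
= 0.7857

0.7857


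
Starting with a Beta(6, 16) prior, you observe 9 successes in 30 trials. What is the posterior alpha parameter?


For a Beta-Binomial conjugate model:
Posterior alpha = prior alpha + number of successes
= 6 + 9 = 15

15


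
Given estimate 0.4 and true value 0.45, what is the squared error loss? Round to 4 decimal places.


Squared error = (estimate - true)^2
Difference = -0.05
Loss = -0.05^2 = 0.0025

0.0025


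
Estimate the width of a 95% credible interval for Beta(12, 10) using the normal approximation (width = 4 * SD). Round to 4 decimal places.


For Beta(a,b): Var = ab/((a+b)^2(a+b+1))
Var = 0.0108, SD = 0.1038
Approximate 95% CI width = 4 * 0.1038 = 0.4153

0.4153


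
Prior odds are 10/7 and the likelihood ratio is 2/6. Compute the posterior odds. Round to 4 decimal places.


Posterior odds = prior odds * likelihood ratio
= (10/7) * (2/6)
= 20 / 42
= 0.4762

0.4762


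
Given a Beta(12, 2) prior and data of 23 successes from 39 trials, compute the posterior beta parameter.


Number of failures = 39 - 23 = 16
Posterior beta = 2 + 16 = 18

18


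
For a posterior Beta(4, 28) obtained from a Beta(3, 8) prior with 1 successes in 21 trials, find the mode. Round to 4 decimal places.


Mode = (alpha - 1) / (alpha + beta - 2)
= 3 / 30
= 0.1

0.1


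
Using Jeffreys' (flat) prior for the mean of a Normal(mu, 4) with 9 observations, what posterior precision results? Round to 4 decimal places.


Flat prior means prior precision is 0.
Posterior precision = n / sigma^2 = 9/4 = 2.25

2.25


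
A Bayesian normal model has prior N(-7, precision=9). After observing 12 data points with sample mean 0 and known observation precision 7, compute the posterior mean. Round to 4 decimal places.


Posterior mean = (prior_precision * prior_mean + n * data_precision * data_mean) / (prior_precision + n * data_precision)
Numerator = 9*-7 + 12*7*0 = -63
Denominator = 9 + 12*7 = 93
Posterior mean = -0.6774

-0.6774


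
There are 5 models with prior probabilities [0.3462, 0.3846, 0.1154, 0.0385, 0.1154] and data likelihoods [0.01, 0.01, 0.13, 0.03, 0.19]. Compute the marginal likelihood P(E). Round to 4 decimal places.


P(E) = sum over models of P(M_i) * P(E|M_i)
= 0.3462*0.01 + 0.3846*0.01 + 0.1154*0.13 + 0.0385*0.03 + 0.1154*0.19
= 0.0454

0.0454


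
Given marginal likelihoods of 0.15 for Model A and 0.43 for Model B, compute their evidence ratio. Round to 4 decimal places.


Ratio = ML(A) / ML(B) = 0.15/0.43
= 0.3488

0.3488


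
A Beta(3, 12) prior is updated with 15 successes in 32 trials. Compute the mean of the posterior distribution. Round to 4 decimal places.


After update: Beta(18, 29)
Mean = 18 / (18 + 29) = 18 / 47
= 0.383

0.383


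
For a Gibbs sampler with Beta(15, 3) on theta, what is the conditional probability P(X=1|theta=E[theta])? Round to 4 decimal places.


E[theta] = 15/(15+3) = 0.8333
P(X=1|theta) = theta = 0.8333

0.8333


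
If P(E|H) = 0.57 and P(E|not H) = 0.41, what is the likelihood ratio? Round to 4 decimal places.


Likelihood ratio = P(E|H) / P(E|not H)
= 0.57 / 0.41
= 1.3902

1.3902


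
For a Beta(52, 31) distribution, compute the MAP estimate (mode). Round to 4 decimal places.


MAP = mode = (a-1)/(a+b-2)
= (52-1)/(52+31-2)
= 51/81 = 0.6296

0.6296


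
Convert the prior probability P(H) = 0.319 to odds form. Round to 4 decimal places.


P(not H) = 1 - 0.319 = 0.681
Odds = 0.319 / 0.681 = 0.4684

0.4684


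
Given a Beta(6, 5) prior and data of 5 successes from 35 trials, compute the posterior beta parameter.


Number of failures = 35 - 5 = 30
Posterior beta = 5 + 30 = 35

35


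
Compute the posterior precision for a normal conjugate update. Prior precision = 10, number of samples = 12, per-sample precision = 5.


tau_post = tau_0 + n * tau
= 10 + 12 * 5 = 70

70


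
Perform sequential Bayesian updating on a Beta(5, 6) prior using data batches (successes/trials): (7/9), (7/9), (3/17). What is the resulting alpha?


Accumulate successes: 17
Posterior alpha = prior alpha + sum of successes
= 5 + 17 = 22

22


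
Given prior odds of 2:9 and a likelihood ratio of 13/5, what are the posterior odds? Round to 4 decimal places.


Posterior odds = prior odds * LR
Prior odds = 2/9 = 0.2222
LR = 13/5 = 2.6
Posterior odds = 0.2222 * 2.6 = 0.5778

0.5778


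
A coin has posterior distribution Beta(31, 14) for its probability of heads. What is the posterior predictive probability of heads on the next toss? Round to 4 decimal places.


Posterior predictive = E[theta] = alpha/(alpha+beta)
= 31/45
= 0.6889

0.6889


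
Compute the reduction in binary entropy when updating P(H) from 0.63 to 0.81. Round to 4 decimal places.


H_before = -p*log2(p) - (1-p)*log2(1-p) for p=0.63: 0.9507
H_after for p=0.81: 0.7015
Reduction = 0.9507 - 0.7015 = 0.2492

0.2492


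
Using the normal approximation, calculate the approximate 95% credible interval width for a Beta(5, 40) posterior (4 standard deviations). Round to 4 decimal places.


Var(Beta) = 5*40/(45^2 * 46) = 0.0021
SD = 0.0463
Width ~ 4*SD = 0.1853

0.1853


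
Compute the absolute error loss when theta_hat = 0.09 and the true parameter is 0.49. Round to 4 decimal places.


L = |theta_hat - theta_true|
= |0.09 - 0.49| = 0.4

0.4


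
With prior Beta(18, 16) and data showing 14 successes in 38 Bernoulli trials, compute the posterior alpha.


Conjugate update: alpha_posterior = alpha_prior + k
= 18 + 14 = 32

32


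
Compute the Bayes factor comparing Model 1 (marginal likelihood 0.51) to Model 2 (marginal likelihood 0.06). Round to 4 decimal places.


BF12 = marginal likelihood of M1 / marginal likelihood of M2
= 0.51/0.06
= 8.5

8.5


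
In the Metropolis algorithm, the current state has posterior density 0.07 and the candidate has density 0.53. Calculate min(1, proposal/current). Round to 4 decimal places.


Ratio = 0.53/0.07 = 7.5714
Acceptance probability = min(1, 7.5714)
= 1.0

1.0


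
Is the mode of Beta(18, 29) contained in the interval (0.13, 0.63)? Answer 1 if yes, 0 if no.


Mode = (a-1)/(a+b-2) = 17/45 = 0.3778
Interval: (0.13, 0.63)
Contains mode? 1

1


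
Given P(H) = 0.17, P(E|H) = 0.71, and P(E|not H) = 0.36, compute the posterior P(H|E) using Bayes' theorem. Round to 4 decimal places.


By Bayes' theorem: P(H|E) = P(E|H)*P(H) / P(E)
P(E) = P(E|H)*P(H) + P(E|not H)*P(not H)
P(E) = 0.71*0.17 + 0.36*0.83 = 0.4195
P(H|E) = 0.71*0.17 / 0.4195 = 0.2877

0.2877


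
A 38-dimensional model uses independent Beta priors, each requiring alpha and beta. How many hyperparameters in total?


Per parameter: 2 (alpha and beta).
Total = 38 * 2 = 76

76


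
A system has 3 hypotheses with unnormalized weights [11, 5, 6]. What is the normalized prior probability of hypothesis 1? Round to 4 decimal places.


The normalized prior is the weight divided by the total.
Total weight = 22
P(H1) = 11 / 22 = 0.5

0.5
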